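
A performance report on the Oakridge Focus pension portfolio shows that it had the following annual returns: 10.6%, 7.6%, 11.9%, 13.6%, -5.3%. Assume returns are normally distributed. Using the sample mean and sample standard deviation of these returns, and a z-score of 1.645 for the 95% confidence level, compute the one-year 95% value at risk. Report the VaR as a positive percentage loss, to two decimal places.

4.79

r̄ = (10.6 + 7.6 + 11.9 + 13.6 − 5.3) / 5 = 7.6800%
Σ(r − r̄)² = (10.6 − 7.6800)² + (7.6 − 7.6800)² + (11.9 − 7.6800)² + … = 229.8680
sample σ = √(229.8680 / 4) = √57.4670 = 7.5807%
VaR = −(r̄ − z·σ) = −(7.6800 − 1.645 × 7.5807) = −(-4.7903) = 4.7903%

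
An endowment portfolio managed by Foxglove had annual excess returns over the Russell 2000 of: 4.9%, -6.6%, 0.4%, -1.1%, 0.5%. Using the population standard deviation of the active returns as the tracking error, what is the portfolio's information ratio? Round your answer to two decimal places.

r̄ = (4.9 − 6.6 + 0.4 − 1.1 + 0.5) / 5 = -0.3800%
Σ(r − r̄)² = (4.9 − (-0.3800))² + (-6.6 − (-0.3800))² + … = 68.4680
σ = √[68.4680 / 5] = 3.7005%
IR = r̄ / tracking error = -0.3800 / 3.7005 = -0.1027

-0.10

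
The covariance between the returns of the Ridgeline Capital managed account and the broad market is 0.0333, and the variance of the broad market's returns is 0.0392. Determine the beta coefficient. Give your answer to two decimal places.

0.85

β = Cov(Rp, Rm) / Var(Rm) = 0.0333 / 0.0392 = 0.8495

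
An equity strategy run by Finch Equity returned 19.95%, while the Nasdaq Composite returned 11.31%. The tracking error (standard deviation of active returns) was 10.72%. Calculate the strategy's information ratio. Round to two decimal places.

0.81

IR = (Rp − Rb) / TE = (19.95% − 11.31%) / 10.72% = 8.64% / 10.72% = 0.8060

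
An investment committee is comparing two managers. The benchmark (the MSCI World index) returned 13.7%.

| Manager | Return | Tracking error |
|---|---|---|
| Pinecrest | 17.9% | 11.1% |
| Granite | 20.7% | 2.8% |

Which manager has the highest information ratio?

Pinecrest: IR = (17.9% − 13.7%) / 11.1% = 0.378
Granite: IR = (20.7% − 13.7%) / 2.8% = 2.500
Highest: Granite (2.500).

Granite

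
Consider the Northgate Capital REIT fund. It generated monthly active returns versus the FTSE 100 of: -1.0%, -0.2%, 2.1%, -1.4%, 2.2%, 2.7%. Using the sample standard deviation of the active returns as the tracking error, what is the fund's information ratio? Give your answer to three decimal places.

0.406

r̄ = (-1 − 0.2 + 2.1 − 1.4 + 2.2 + 2.7) / 6 = 0.7333%
Σ(r − r̄)² = (-1 − 0.7333)² + (-0.2 − 0.7333)² + (2.1 − 0.7333)² + … = 16.3133
σ = √[16.3133 / 5] = 1.8063%
IR = r̄ / tracking error = 0.7333 / 1.8063 = 0.4060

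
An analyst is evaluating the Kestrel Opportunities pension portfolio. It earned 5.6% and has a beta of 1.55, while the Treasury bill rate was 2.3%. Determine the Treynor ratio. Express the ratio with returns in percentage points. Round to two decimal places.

Treynor = (Rp − Rf) / β = (5.6% − 2.3%) / 1.55 = 3.30 / 1.55 = 2.1290

2.13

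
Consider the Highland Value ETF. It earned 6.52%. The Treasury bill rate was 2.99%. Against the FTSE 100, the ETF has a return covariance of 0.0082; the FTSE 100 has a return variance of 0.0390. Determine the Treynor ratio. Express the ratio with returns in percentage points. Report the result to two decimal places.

β = Cov / Var = 0.0082 / 0.0390 = 0.2103
Treynor = (Rp − Rf) / β = (6.52% − 2.99%) / 0.2103 = 3.53 / 0.2103 = 16.7855

16.79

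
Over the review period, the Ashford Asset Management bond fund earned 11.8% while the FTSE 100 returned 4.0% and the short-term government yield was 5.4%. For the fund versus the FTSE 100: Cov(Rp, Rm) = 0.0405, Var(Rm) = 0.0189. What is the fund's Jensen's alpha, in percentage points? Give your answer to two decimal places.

β = Cov / Var = 0.0405 / 0.0189 = 2.1429
E[R] = Rf + β(Rm − Rf) = 5.4% + 2.1429 × (4.0% − 5.4%) = 2.3999%
α = Rp − E[R] = 11.8% − 2.3999% = 9.4001

9.40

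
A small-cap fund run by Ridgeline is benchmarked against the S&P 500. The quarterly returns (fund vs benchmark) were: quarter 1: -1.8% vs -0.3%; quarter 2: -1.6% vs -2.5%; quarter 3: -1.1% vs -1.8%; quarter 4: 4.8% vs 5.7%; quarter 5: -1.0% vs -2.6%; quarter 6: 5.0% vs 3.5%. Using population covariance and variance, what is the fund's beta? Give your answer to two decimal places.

r̄p = 0.7167%,  r̄m = 0.3333%
Cov = Σ(rp − r̄p)(rm − r̄m) / 6 = 8.7578
Var(rm) = Σ(rm − r̄m)² / 6 = 10.0689
β = Cov / Var = 8.7578 / 10.0689 = 0.8698

0.87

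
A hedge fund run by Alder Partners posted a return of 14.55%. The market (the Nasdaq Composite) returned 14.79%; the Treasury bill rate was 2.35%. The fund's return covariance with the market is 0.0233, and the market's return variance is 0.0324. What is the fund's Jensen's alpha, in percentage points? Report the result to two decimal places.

β = Cov / Var = 0.0233 / 0.0324 = 0.7191
E[R] = Rf + β(Rm − Rf) = 2.35% + 0.7191 × (14.79% − 2.35%) = 11.2956%
α = Rp − E[R] = 14.55% − 11.2956% = 3.2544

3.25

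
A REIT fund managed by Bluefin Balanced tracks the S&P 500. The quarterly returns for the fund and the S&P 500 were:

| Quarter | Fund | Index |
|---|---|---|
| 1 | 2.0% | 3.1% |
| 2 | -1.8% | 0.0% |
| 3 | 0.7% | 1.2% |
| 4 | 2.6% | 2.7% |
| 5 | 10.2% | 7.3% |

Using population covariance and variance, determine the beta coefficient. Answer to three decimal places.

r̄p = 2.7400%,  r̄m = 2.8600%
Cov = Σ(rp − r̄p)(rm − r̄m) / 5 = 9.8676
Var(rm) = Σ(rm − r̄m)² / 5 = 6.1464
β = Cov / Var = 9.8676 / 6.1464 = 1.6054

1.605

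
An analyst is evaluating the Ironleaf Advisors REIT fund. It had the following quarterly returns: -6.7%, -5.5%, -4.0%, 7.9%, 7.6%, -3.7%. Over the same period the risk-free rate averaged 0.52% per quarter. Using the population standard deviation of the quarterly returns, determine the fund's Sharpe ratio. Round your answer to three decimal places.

-0.206

μ = (-6.7 − 5.5 − 4 + 7.9 + 7.6 − 3.7) / 6 = -0.7333%
Population std dev = √[221.7733 / 6] = 6.0797%
Sharpe = (μ − rf) / σ = (-0.7333 − 0.52) / 6.0797 = -1.2533 / 6.0797 = -0.2061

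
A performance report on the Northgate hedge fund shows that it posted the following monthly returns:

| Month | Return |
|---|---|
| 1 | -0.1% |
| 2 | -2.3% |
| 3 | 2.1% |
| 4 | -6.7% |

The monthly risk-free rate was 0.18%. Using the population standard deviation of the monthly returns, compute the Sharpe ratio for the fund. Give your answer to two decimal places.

r̄ = (-0.1 − 2.3 + 2.1 − 6.7) / 4 = -1.7500%
Σ(r − r̄)² = (-0.1 − (-1.7500))² + (-2.3 − (-1.7500))² + … = 42.3500
population σ = √(42.3500 / 4) = √10.5875 = 3.2538%
Sharpe = (r̄ − rf) / σ = (-1.7500 − 0.18) / 3.2538 = -1.9300 / 3.2538 = -0.5932

-0.59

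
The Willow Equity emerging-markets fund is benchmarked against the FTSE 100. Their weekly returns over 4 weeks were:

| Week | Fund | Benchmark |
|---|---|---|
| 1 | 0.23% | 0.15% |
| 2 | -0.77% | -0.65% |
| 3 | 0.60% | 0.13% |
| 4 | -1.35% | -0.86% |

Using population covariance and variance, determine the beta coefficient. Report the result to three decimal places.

1.673

r̄p = -0.3225%,  r̄m = -0.3075%
Cov = Σ(rp − r̄p)(rm − r̄m) / 4 = 0.3443
Var(rm) = Σ(rm − r̄m)² / 4 = 0.2058
β = Cov / Var = 0.3443 / 0.2058 = 1.6730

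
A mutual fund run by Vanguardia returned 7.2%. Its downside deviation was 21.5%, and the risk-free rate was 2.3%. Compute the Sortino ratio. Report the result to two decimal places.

0.23

Sortino = (Rp − Rf) / σd = (7.2% − 2.3%) / 21.5% = 4.90% / 21.5% = 0.2279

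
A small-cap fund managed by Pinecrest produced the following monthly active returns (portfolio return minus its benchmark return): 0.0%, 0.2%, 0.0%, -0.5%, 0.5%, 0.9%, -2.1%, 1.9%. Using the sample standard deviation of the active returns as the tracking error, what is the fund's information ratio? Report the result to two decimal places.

Mean return r̄ = 0.90 / 8 = 0.1125%
Σ(r − r̄)² = (0 − 0.1125)² + (0.2 − 0.1125)² + (0 − 0.1125)² + … = 9.2688
σ = √[9.2688 / 7] = 1.1507%
IR = r̄ / tracking error = 0.1125 / 1.1507 = 0.0978

0.10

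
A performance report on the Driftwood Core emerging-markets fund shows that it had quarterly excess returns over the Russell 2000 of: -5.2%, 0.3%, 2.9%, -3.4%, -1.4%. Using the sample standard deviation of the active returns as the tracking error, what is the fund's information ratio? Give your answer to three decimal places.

-0.431

Mean return μ = -6.80 / 5 = -1.3600%
Σ(r − μ)² = 39.8120; sample σ = √(39.8120/4) = 3.1548%
IR = μ / tracking error = -1.3600 / 3.1548 = -0.4311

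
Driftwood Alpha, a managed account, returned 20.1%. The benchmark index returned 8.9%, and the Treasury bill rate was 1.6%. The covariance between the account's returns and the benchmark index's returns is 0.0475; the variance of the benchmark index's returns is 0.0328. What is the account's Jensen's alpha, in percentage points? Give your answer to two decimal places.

β = Cov / Var = 0.0475 / 0.0328 = 1.4482
E[R] = Rf + β(Rm − Rf) = 1.6% + 1.4482 × (8.9% − 1.6%) = 12.1719%
α = Rp − E[R] = 20.1% − 12.1719% = 7.9281

7.93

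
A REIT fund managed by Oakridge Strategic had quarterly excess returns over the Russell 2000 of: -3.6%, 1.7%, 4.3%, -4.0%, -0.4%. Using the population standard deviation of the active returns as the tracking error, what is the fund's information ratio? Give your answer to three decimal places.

-0.127

μ = (-3.6 + 1.7 + 4.3 − 4 − 0.4) / 5 = -2.00 / 5 = -0.4000%
Population std dev = √[49.7000 / 5] = 3.1528%
IR = μ / tracking error = -0.4000 / 3.1528 = -0.1269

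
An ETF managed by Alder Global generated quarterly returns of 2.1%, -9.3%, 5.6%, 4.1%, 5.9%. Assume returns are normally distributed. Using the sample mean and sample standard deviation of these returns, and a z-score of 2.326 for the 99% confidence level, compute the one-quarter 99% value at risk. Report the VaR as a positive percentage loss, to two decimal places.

13.02

r̄ = (2.1 − 9.3 + 5.6 + 4.1 + 5.9) / 5 = 8.40 / 5 = 1.6800%
Σ(r − r̄)² = 159.7680; sample σ = √(159.7680/4) = 6.3200%
VaR = −(r̄ − z·σ) = −(1.6800 − 2.326 × 6.3200) = −(-13.0203) = 13.0203%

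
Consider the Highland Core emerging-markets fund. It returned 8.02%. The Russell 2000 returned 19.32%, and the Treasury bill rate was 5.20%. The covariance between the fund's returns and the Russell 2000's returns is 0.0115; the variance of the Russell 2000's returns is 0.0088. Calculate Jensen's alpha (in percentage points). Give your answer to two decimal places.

β = Cov / Var = 0.0115 / 0.0088 = 1.3068
E[R] = Rf + β(Rm − Rf) = 5.20% + 1.3068 × (19.32% − 5.20%) = 23.6520%
α = Rp − E[R] = 8.02% − 23.6520% = -15.6320

-15.63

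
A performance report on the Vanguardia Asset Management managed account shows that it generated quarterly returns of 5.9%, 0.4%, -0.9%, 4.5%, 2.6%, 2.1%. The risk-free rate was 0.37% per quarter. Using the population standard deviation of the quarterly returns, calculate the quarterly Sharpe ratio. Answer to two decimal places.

0.90

μ = (5.9 + 0.4 − 0.9 + 4.5 + 2.6 + 2.1) / 6 = 14.60 / 6 = 2.4333%
Σ(r − μ)² = 31.6733; population σ = √(31.6733/6) = 2.2976%
Sharpe = (μ − rf) / σ = (2.4333 − 0.37) / 2.2976 = 2.0633 / 2.2976 = 0.8980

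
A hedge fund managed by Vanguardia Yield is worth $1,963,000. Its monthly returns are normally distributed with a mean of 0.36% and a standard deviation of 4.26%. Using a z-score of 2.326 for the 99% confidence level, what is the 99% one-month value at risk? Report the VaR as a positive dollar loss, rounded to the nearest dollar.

$187,442

Return at the 99% tail: μ − z·σ = 0.36% − 2.326 × 4.26% = 0.36 − 9.90876 = -9.54876%
VaR = −(-9.54876%) × $1,963,000 = 9.54876% × $1,963,000 = $187,442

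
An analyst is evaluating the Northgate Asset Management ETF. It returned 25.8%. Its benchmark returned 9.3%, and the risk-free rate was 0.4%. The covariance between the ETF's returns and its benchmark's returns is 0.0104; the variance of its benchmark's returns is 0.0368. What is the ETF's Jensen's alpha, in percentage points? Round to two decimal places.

22.88

β = Cov / Var = 0.0104 / 0.0368 = 0.2826
E[R] = Rf + β(Rm − Rf) = 0.4% + 0.2826 × (9.3% − 0.4%) = 2.9151%
α = Rp − E[R] = 25.8% − 2.9151% = 22.8849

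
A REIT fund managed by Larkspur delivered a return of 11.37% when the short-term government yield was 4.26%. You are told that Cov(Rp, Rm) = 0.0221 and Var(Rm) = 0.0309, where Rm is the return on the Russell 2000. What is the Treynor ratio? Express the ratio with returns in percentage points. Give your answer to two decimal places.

9.94

β = Cov / Var = 0.0221 / 0.0309 = 0.7152
Treynor = (Rp − Rf) / β = (11.37% − 4.26%) / 0.7152 = 7.11 / 0.7152 = 9.9413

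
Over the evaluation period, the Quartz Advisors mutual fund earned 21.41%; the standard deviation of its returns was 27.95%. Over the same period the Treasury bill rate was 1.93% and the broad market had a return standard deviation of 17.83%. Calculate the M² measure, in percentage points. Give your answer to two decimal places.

14.36

Sharpe = (Rp − Rf) / σp = (21.41% − 1.93%) / 27.95% = 0.6970
M² = Rf + Sharpe × σm = 1.93% + 0.6970 × 17.83% = 14.3575%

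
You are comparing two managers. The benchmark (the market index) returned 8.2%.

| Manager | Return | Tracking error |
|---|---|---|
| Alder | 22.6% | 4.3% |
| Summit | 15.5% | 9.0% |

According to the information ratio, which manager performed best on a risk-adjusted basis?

Alder

Alder: IR = (22.6% − 8.2%) / 4.3% = 3.349
Summit: IR = (15.5% − 8.2%) / 9.0% = 0.811
Highest: Alder (3.349).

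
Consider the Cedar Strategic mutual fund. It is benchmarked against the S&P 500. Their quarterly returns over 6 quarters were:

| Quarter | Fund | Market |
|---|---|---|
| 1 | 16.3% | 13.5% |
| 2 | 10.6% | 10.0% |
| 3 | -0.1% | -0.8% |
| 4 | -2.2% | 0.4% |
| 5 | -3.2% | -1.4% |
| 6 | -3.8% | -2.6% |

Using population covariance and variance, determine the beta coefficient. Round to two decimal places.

r̄p = 2.9333%,  r̄m = 3.1833%
Cov = Σ(rp − r̄p)(rm − r̄m) / 6 = 47.2639
Var(rm) = Σ(rm − r̄m)² / 6 = 38.4947
β = Cov / Var = 47.2639 / 38.4947 = 1.2278

1.23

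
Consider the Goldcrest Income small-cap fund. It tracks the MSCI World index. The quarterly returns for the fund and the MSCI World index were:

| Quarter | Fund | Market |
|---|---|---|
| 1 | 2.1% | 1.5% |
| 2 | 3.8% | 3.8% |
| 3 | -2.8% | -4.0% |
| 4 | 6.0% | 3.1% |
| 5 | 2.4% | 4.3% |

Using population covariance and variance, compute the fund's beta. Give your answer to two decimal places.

0.83

r̄p = 2.3000%,  r̄m = 1.7400%
Cov = Σ(rp − r̄p)(rm − r̄m) / 5 = 7.5400
Var(rm) = Σ(rm − r̄m)² / 5 = 9.1304
β = Cov / Var = 7.5400 / 9.1304 = 0.8258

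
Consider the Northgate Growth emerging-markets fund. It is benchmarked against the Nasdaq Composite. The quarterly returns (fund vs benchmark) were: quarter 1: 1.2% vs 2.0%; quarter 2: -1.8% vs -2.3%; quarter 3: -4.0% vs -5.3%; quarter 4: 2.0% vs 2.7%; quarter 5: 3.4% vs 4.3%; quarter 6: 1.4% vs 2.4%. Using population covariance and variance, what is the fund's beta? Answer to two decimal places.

r̄p = 0.3667%,  r̄m = 0.6333%
Cov = Σ(rp − r̄p)(rm − r̄m) / 6 = 8.2878
Var(rm) = Σ(rm − r̄m)² / 6 = 11.0856
β = Cov / Var = 8.2878 / 11.0856 = 0.7476

0.75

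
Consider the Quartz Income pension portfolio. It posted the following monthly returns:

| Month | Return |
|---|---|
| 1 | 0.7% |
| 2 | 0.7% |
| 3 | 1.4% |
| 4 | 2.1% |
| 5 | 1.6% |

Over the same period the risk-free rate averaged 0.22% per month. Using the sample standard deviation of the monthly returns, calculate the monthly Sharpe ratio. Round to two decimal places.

r̄ = (0.7 + 0.7 + 1.4 + 2.1 + 1.6) / 5 = 1.3000%
Sample std dev = √[1.4600 / 4] = 0.6042%
Sharpe = (r̄ − rf) / σ = (1.3000 − 0.22) / 0.6042 = 1.0800 / 0.6042 = 1.7875

1.79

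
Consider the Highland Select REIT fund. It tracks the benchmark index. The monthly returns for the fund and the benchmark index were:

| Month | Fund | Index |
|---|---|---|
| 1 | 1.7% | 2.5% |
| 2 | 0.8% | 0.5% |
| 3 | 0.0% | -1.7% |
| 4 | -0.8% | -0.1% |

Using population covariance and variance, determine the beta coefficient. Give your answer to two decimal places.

r̄p = 0.4250%,  r̄m = 0.3000%
Cov = Σ(rp − r̄p)(rm − r̄m) / 4 = 1.0550
Var(rm) = Σ(rm − r̄m)² / 4 = 2.2600
β = Cov / Var = 1.0550 / 2.2600 = 0.4668

0.47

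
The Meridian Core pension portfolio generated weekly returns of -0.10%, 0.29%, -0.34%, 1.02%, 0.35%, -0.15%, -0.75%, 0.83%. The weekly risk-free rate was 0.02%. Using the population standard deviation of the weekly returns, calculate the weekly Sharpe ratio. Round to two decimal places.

0.22

r̄ = (-0.1 + 0.29 − 0.34 + 1.02 + 0.35 − 0.15 − 0.75 + 0.83) / 8 = 1.150 / 8 = 0.1438%
Population std dev = √[2.4812 / 8] = 0.5569%
Sharpe = (r̄ − rf) / σ = (0.1438 − 0.02) / 0.5569 = 0.1238 / 0.5569 = 0.2223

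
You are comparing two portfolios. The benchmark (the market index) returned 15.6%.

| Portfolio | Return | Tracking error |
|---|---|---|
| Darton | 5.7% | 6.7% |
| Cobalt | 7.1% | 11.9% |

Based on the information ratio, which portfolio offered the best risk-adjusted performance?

Cobalt

Darton: IR = (5.7% − 15.6%) / 6.7% = -1.478
Cobalt: IR = (7.1% − 15.6%) / 11.9% = -0.714
Highest: Cobalt (-0.714).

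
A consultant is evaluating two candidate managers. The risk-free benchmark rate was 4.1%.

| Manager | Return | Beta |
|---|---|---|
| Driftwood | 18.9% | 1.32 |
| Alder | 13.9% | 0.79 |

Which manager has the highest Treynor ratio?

Driftwood: Treynor = (18.9% − 4.1%) / 1.32 = 11.212
Alder: Treynor = (13.9% − 4.1%) / 0.79 = 12.405
Highest: Alder (12.405).

Alder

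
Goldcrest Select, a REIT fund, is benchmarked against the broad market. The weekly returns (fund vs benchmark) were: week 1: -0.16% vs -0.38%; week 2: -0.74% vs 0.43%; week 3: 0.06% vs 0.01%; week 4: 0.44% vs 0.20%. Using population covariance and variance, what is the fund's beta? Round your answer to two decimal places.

-0.41

r̄p = -0.1000%,  r̄m = 0.0650%
Cov = Σ(rp − r̄p)(rm − r̄m) / 4 = -0.0357
Var(rm) = Σ(rm − r̄m)² / 4 = 0.0881
β = Cov / Var = -0.0357 / 0.0881 = -0.4052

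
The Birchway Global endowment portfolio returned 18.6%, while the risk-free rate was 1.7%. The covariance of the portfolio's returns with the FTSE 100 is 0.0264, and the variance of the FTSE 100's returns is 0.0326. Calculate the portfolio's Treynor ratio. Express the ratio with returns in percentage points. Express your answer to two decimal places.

20.87

β = Cov / Var = 0.0264 / 0.0326 = 0.8098
Treynor = (Rp − Rf) / β = (18.6% − 1.7%) / 0.8098 = 16.90 / 0.8098 = 20.8694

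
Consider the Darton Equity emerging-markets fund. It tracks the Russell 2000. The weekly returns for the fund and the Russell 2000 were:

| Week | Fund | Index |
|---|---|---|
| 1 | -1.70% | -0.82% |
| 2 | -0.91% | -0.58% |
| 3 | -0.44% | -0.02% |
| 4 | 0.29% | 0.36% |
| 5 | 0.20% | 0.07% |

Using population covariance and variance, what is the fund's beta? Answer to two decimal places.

1.63

r̄p = -0.5120%,  r̄m = -0.1980%
Cov = Σ(rp − r̄p)(rm − r̄m) / 5 = 0.3084
Var(rm) = Σ(rm − r̄m)² / 5 = 0.1895
β = Cov / Var = 0.3084 / 0.1895 = 1.6274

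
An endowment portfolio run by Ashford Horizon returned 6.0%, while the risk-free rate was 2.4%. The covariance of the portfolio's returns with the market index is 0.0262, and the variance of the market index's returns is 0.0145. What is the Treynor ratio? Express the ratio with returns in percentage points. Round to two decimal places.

β = Cov / Var = 0.0262 / 0.0145 = 1.8069
Treynor = (Rp − Rf) / β = (6.0% − 2.4%) / 1.8069 = 3.60 / 1.8069 = 1.9924

1.99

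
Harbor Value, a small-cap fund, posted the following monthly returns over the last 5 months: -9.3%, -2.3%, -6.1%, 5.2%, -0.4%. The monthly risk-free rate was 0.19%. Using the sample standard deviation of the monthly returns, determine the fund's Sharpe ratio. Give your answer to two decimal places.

-0.50

μ = (-9.3 − 2.3 − 6.1 + 5.2 − 0.4) / 5 = -12.90 / 5 = -2.5800%
Σ(r − μ)² = 122.9080; sample σ = √(122.9080/4) = 5.5432%
Sharpe = (μ − rf) / σ = (-2.5800 − 0.19) / 5.5432 = -2.7700 / 5.5432 = -0.4997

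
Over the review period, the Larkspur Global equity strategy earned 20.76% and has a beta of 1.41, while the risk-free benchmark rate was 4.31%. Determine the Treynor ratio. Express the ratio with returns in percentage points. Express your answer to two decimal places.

11.67

Treynor = (Rp − Rf) / β = (20.76% − 4.31%) / 1.41 = 16.45 / 1.41 = 11.6667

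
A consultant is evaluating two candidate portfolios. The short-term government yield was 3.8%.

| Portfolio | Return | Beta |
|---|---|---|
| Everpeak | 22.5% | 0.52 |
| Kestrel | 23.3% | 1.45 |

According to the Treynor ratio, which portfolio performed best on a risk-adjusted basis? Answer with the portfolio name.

Everpeak

Everpeak: Treynor = (22.5% − 3.8%) / 0.52 = 35.962
Kestrel: Treynor = (23.3% − 3.8%) / 1.45 = 13.448
Highest: Everpeak (35.962).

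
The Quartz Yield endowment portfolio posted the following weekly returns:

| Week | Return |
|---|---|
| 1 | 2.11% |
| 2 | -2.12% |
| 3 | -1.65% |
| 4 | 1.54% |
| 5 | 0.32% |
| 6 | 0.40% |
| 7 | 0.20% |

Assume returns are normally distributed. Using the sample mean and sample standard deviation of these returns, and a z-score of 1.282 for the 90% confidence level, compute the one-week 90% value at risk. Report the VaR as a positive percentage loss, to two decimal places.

1.86

Mean return μ = 0.800 / 7 = 0.1143%
Σ(r − μ)² = 14.2516; sample σ = √(14.2516/6) = 1.5412%
VaR = −(μ − z·σ) = −(0.1143 − 1.282 × 1.5412) = −(-1.8615) = 1.8615%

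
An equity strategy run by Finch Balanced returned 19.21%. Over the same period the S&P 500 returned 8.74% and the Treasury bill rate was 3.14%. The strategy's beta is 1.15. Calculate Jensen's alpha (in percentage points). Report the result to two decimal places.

CAPM expected return = Rf + β(Rm − Rf) = 3.14% + 1.15 × (8.74% − 3.14%) = 3.14 + 1.15 × 5.60 = 9.5800%
Jensen's α = Rp − E[R] = 19.21% − 9.5800% = 9.6300

9.63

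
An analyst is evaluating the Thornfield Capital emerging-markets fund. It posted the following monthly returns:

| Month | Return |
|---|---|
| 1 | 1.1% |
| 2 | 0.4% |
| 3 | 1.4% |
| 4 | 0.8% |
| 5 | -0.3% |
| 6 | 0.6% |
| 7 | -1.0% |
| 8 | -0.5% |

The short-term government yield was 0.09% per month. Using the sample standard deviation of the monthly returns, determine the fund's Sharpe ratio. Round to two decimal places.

0.27

μ = (1.1 + 0.4 + 1.4 + 0.8 − 0.3 + 0.6 − 1 − 0.5) / 8 = 2.50 / 8 = 0.3125%
Sample std dev = √[4.8888 / 7] = 0.8357%
Sharpe = (μ − rf) / σ = (0.3125 − 0.09) / 0.8357 = 0.2225 / 0.8357 = 0.2662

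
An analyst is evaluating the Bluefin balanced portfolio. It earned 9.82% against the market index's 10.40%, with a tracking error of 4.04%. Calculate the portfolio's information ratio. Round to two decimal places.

-0.14

IR = (Rp − Rb) / TE = (9.82% − 10.40%) / 4.04% = -0.58% / 4.04% = -0.1436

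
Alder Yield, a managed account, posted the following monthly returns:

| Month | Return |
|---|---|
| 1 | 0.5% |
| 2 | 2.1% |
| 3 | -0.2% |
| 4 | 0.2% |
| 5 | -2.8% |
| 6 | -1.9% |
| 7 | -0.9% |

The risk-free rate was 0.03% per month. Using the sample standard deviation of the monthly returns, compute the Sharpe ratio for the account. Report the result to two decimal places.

μ = (0.5 + 2.1 − 0.2 + 0.2 − 2.8 − 1.9 − 0.9) / 7 = -0.4286%
Σ(r − μ)² = (0.5 − (-0.4286))² + (2.1 − (-0.4286))² + … = 15.7143
σ = √[15.7143 / 6] = 1.6183%
Sharpe = (μ − rf) / σ = (-0.4286 − 0.03) / 1.6183 = -0.4586 / 1.6183 = -0.2834

-0.28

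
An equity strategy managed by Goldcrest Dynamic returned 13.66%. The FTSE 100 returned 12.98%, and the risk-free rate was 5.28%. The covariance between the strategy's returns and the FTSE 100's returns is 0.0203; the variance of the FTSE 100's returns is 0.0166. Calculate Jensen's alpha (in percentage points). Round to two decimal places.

-1.04

β = Cov / Var = 0.0203 / 0.0166 = 1.2229
E[R] = Rf + β(Rm − Rf) = 5.28% + 1.2229 × (12.98% − 5.28%) = 14.6963%
α = Rp − E[R] = 13.66% − 14.6963% = -1.0363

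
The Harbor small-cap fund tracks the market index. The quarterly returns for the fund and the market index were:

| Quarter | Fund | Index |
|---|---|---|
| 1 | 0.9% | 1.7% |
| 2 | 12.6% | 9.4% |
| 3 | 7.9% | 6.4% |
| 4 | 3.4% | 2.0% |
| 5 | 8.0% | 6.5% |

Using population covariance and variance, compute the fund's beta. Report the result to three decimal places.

1.359

r̄p = 6.5600%,  r̄m = 5.2000%
Cov = Σ(rp − r̄p)(rm − r̄m) / 5 = 11.7540
Var(rm) = Σ(rm − r̄m)² / 5 = 8.6520
β = Cov / Var = 11.7540 / 8.6520 = 1.3585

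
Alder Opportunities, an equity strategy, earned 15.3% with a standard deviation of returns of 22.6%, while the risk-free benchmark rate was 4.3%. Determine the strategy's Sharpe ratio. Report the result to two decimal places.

0.49

Sharpe = (Rp − Rf) / σp = (15.3% − 4.3%) / 22.6% = 11.00% / 22.6% = 0.4867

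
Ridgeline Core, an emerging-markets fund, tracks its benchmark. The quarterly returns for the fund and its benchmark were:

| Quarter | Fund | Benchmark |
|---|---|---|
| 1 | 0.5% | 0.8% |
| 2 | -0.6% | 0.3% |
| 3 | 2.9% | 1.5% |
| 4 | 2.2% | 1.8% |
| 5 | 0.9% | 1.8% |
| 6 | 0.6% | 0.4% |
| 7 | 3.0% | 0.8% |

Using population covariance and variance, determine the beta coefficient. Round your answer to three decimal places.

1.127

r̄p = 1.3571%,  r̄m = 1.0571%
Cov = Σ(rp − r̄p)(rm − r̄m) / 7 = 0.3924
Var(rm) = Σ(rm − r̄m)² / 7 = 0.3482
β = Cov / Var = 0.3924 / 0.3482 = 1.1269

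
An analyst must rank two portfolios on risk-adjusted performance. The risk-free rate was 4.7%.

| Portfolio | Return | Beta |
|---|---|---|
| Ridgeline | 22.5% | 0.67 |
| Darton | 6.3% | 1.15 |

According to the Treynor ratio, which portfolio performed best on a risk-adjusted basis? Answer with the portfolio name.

Ridgeline

Ridgeline: Treynor = (22.5% − 4.7%) / 0.67 = 26.567
Darton: Treynor = (6.3% − 4.7%) / 1.15 = 1.391
Highest: Ridgeline (26.567).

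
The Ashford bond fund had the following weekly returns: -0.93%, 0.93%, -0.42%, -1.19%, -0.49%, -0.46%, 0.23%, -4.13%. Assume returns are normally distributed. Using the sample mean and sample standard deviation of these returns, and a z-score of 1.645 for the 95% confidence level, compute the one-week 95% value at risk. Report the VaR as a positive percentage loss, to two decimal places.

3.27

r̄ = (-0.93 + 0.93 − 0.42 − 1.19 − 0.49 − 0.46 + 0.23 − 4.13) / 8 = -0.8075%
Sample std dev = √[15.6674 / 7] = 1.4961%
VaR = −(r̄ − z·σ) = −(-0.8075 − 1.645 × 1.4961) = −(-3.2686) = 3.2686%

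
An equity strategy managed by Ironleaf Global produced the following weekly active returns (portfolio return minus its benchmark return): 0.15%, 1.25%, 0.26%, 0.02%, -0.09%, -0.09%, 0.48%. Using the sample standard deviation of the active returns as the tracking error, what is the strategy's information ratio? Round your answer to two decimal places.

Mean return r̄ = 1.980 / 7 = 0.2829%
Σ(r − r̄)² = (0.15 − 0.2829)² + (1.25 − 0.2829)² + … = 1.3395
sample σ = √(1.3395 / 6) = √0.2233 = 0.4725%
IR = r̄ / tracking error = 0.2829 / 0.4725 = 0.5987

0.60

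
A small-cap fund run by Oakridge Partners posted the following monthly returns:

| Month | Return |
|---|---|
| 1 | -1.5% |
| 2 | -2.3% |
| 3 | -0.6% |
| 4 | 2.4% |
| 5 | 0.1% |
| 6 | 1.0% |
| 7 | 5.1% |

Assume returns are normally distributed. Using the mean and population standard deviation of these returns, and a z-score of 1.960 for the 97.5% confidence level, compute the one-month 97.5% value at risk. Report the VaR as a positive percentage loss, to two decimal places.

r̄ = (-1.5 − 2.3 − 0.6 + 2.4 + 0.1 + 1 + 5.1) / 7 = 0.6000%
Σ(r − r̄)² = (-1.5 − 0.6000)² + (-2.3 − 0.6000)² + (-0.6 − 0.6000)² + … = 38.1600
σ = √[38.1600 / 7] = 2.3348%
VaR = −(r̄ − z·σ) = −(0.6000 − 1.960 × 2.3348) = −(-3.9762) = 3.9762%

3.98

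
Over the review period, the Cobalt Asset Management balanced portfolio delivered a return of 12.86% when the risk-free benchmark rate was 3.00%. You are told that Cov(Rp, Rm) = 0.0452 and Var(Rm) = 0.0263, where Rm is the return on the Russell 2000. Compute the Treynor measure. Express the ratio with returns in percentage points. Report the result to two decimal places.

β = Cov / Var = 0.0452 / 0.0263 = 1.7186
Treynor = (Rp − Rf) / β = (12.86% − 3.00%) / 1.7186 = 9.86 / 1.7186 = 5.7372

5.74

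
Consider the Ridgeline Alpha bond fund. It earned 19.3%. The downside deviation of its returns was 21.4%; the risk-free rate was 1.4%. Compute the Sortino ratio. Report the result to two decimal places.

Sortino = (Rp − Rf) / σd = (19.3% − 1.4%) / 21.4% = 17.90% / 21.4% = 0.8364

0.84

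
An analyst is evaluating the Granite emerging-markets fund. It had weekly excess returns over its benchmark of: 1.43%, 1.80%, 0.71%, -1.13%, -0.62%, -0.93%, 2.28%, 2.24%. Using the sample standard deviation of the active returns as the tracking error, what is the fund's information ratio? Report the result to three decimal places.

Mean return r̄ = 5.780 / 8 = 0.7225%
Sample std dev = √[14.3552 / 7] = 1.4320%
IR = r̄ / tracking error = 0.7225 / 1.4320 = 0.5045

0.505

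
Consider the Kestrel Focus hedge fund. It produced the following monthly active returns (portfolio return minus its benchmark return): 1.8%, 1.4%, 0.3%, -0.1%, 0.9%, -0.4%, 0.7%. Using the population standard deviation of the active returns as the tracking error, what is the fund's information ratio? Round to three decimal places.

r̄ = (1.8 + 1.4 + 0.3 − 0.1 + 0.9 − 0.4 + 0.7) / 7 = 0.6571%
Σ(r − r̄)² = (1.8 − 0.6571)² + (1.4 − 0.6571)² + (0.3 − 0.6571)² + … = 3.7371
population σ = √(3.7371 / 7) = √0.5339 = 0.7307%
IR = r̄ / tracking error = 0.6571 / 0.7307 = 0.8993

0.899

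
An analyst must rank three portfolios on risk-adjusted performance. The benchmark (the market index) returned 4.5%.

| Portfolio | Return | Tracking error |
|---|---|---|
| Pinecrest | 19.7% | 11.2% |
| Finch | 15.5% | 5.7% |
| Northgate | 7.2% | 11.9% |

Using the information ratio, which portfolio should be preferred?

Finch

Pinecrest: IR = (19.7% − 4.5%) / 11.2% = 1.357
Finch: IR = (15.5% − 4.5%) / 5.7% = 1.930
Northgate: IR = (7.2% − 4.5%) / 11.9% = 0.227
Highest: Finch (1.930).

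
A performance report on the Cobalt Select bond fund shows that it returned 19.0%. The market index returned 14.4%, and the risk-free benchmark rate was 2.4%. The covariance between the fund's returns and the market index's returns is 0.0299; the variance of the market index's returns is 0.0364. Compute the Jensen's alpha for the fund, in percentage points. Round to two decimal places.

β = Cov / Var = 0.0299 / 0.0364 = 0.8214
E[R] = Rf + β(Rm − Rf) = 2.4% + 0.8214 × (14.4% − 2.4%) = 12.2568%
α = Rp − E[R] = 19.0% − 12.2568% = 6.7432

6.74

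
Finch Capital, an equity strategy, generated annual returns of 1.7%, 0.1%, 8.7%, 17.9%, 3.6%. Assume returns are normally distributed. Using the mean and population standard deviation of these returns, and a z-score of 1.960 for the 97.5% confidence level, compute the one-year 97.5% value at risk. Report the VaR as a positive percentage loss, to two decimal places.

μ = (1.7 + 0.1 + 8.7 + 17.9 + 3.6) / 5 = 32.00 / 5 = 6.4000%
Σ(r − μ)² = (1.7 − 6.4000)² + (0.1 − 6.4000)² + (8.7 − 6.4000)² + … = 207.1600
population σ = √(207.1600 / 5) = √41.4320 = 6.4368%
VaR = −(μ − z·σ) = −(6.4000 − 1.960 × 6.4368) = −(-6.2161) = 6.2161%

6.22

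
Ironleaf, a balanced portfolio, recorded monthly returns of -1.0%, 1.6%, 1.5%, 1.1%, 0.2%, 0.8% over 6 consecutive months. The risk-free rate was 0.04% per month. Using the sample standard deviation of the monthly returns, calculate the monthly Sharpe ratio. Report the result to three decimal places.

r̄ = (-1 + 1.6 + 1.5 + 1.1 + 0.2 + 0.8) / 6 = 0.7000%
Σ(r − r̄)² = 4.7600; sample σ = √(4.7600/5) = 0.9757%
Sharpe = (r̄ − rf) / σ = (0.7000 − 0.04) / 0.9757 = 0.6600 / 0.9757 = 0.6764

0.676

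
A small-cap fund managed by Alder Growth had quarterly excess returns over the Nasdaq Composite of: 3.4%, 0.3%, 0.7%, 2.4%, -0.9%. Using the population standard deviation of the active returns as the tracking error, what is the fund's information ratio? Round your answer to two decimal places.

0.77

r̄ = (3.4 + 0.3 + 0.7 + 2.4 − 0.9) / 5 = 1.1800%
Σ(r − r̄)² = (3.4 − 1.1800)² + (0.3 − 1.1800)² + (0.7 − 1.1800)² + … = 11.7480
σ = √[11.7480 / 5] = 1.5328%
IR = r̄ / tracking error = 1.1800 / 1.5328 = 0.7698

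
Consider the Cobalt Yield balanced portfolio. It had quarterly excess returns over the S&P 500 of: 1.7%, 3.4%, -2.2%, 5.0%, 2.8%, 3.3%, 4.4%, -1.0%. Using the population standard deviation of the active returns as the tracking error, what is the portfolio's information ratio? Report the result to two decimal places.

r̄ = (1.7 + 3.4 − 2.2 + 5 + 2.8 + 3.3 + 4.4 − 1) / 8 = 17.40 / 8 = 2.1750%
Σ(r − r̄)² = 45.5350; population σ = √(45.5350/8) = 2.3858%
IR = r̄ / tracking error = 2.1750 / 2.3858 = 0.9116

0.91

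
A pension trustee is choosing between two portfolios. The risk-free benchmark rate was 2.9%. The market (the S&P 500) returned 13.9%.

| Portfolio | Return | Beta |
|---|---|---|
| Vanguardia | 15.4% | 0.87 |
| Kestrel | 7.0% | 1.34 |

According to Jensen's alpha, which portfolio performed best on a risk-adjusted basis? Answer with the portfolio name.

Vanguardia

Vanguardia: α = 15.4% − [2.9% + 0.87 × (13.9% − 2.9%)] = 2.930
Kestrel: α = 7.0% − [2.9% + 1.34 × (13.9% − 2.9%)] = -10.640
Highest: Vanguardia (2.930).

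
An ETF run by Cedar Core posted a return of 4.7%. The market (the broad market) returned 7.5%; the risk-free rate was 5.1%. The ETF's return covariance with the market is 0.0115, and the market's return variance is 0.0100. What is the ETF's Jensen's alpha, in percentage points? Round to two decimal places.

-3.16

β = Cov / Var = 0.0115 / 0.0100 = 1.1500
E[R] = Rf + β(Rm − Rf) = 5.1% + 1.1500 × (7.5% − 5.1%) = 7.8600%
α = Rp − E[R] = 4.7% − 7.8600% = -3.1600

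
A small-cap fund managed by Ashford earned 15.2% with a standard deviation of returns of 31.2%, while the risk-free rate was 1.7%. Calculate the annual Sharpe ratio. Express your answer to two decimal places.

Sharpe = (Rp − Rf) / σp = (15.2% − 1.7%) / 31.2% = 13.50% / 31.2% = 0.4327

0.43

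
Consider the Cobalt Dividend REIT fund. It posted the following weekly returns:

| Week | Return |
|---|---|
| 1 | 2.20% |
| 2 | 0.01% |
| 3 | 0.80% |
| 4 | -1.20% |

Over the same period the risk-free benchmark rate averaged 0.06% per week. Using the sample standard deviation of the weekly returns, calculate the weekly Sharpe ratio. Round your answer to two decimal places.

μ = (2.2 + 0.01 + 0.8 − 1.2) / 4 = 1.810 / 4 = 0.4525%
Σ(r − μ)² = (2.2 − 0.4525)² + (0.01 − 0.4525)² + (0.8 − 0.4525)² + … = 6.1011
σ = √[6.1011 / 3] = 1.4261%
Sharpe = (μ − rf) / σ = (0.4525 − 0.06) / 1.4261 = 0.3925 / 1.4261 = 0.2752

0.28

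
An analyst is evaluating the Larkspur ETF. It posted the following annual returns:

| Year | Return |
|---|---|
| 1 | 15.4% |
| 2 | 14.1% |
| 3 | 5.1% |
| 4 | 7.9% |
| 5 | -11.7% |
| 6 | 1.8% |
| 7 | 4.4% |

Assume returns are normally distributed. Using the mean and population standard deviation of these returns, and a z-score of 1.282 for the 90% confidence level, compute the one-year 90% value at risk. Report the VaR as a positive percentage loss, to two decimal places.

5.42

μ = (15.4 + 14.1 + 5.1 + 7.9 − 11.7 + 1.8 + 4.4) / 7 = 37.00 / 7 = 5.2857%
Σ(r − μ)² = (15.4 − 5.2857)² + (14.1 − 5.2857)² + (5.1 − 5.2857)² + … = 488.3086
population σ = √(488.3086 / 7) = √69.7584 = 8.3521%
VaR = −(μ − z·σ) = −(5.2857 − 1.282 × 8.3521) = −(-5.4217) = 5.4217%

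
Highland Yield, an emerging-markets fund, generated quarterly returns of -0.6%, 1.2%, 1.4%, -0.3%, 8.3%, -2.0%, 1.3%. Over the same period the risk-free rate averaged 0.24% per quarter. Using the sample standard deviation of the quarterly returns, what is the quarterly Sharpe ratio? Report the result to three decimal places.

μ = (-0.6 + 1.2 + 1.4 − 0.3 + 8.3 − 2 + 1.3) / 7 = 9.30 / 7 = 1.3286%
Sample σ = √[Σ(r − μ)² / 6] = √[66.0743 / 6] = √11.0124 = 3.3185%
Sharpe = (μ − rf) / σ = (1.3286 − 0.24) / 3.3185 = 1.0886 / 3.3185 = 0.3280

0.328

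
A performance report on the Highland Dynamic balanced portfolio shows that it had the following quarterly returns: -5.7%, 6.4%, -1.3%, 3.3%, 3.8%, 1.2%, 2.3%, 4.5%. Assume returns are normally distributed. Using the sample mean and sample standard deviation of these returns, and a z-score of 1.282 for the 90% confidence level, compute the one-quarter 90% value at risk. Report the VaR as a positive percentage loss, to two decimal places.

r̄ = (-5.7 + 6.4 − 1.3 + 3.3 + 3.8 + 1.2 + 2.3 + 4.5) / 8 = 1.8125%
Σ(r − r̄)² = 101.1688; sample σ = √(101.1688/7) = 3.8017%
VaR = −(r̄ − z·σ) = −(1.8125 − 1.282 × 3.8017) = −(-3.0613) = 3.0613%

3.06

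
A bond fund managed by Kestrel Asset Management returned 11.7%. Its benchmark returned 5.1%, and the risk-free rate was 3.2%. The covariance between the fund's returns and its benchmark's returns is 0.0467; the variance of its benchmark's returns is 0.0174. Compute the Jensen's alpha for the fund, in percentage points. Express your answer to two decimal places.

β = Cov / Var = 0.0467 / 0.0174 = 2.6839
E[R] = Rf + β(Rm − Rf) = 3.2% + 2.6839 × (5.1% − 3.2%) = 8.2994%
α = Rp − E[R] = 11.7% − 8.2994% = 3.4006

3.40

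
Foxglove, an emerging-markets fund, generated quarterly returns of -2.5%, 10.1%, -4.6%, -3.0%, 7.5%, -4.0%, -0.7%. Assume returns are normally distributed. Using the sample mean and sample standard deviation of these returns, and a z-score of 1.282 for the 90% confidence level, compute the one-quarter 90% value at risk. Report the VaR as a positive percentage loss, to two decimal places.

Mean return μ = 2.80 / 7 = 0.4000%
Σ(r − μ)² = (-2.5 − 0.4000)² + (10.1 − 0.4000)² + … = 210.0400
σ = √[210.0400 / 6] = 5.9166%
VaR = −(μ − z·σ) = −(0.4000 − 1.282 × 5.9166) = −(-7.1851) = 7.1851%

7.19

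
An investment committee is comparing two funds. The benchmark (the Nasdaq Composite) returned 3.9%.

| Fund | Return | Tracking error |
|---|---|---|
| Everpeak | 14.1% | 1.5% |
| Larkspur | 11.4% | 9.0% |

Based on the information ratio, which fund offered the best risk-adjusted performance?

Everpeak: IR = (14.1% − 3.9%) / 1.5% = 6.800
Larkspur: IR = (11.4% − 3.9%) / 9.0% = 0.833
Highest: Everpeak (6.800).

Everpeak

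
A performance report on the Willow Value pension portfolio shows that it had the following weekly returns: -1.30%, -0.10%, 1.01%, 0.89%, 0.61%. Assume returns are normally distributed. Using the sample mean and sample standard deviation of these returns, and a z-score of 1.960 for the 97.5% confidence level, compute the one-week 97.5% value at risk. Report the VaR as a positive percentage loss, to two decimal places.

r̄ = (-1.3 − 0.1 + 1.01 + 0.89 + 0.61) / 5 = 0.2220%
Sample σ = √[Σ(r − r̄)² / 4] = √[3.6379 / 4] = √0.9095 = 0.9537%
VaR = −(r̄ − z·σ) = −(0.2220 − 1.960 × 0.9537) = −(-1.6473) = 1.6473%

1.65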